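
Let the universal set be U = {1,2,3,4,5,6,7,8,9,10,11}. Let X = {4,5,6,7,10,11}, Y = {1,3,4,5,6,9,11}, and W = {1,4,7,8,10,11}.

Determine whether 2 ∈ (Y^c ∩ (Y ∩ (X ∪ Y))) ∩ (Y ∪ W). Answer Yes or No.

No

2 ∉ Y, so 2 ∈ Y^c
2 ∉ X and 2 ∉ Y, so 2 ∉ X ∪ Y
2 ∉ Y and 2 ∉ (X ∪ Y), so 2 ∉ Y ∩ (X ∪ Y)
2 ∈ Y^c and 2 ∉ (Y ∩ (X ∪ Y)), so 2 ∉ Y^c ∩ (Y ∩ (X ∪ Y))
2 ∉ Y and 2 ∉ W, so 2 ∉ Y ∪ W
2 ∉ (Y^c ∩ (Y ∩ (X ∪ Y))) and 2 ∉ (Y ∪ W), so 2 ∉ (Y^c ∩ (Y ∩ (X ∪ Y))) ∩ (Y ∪ W)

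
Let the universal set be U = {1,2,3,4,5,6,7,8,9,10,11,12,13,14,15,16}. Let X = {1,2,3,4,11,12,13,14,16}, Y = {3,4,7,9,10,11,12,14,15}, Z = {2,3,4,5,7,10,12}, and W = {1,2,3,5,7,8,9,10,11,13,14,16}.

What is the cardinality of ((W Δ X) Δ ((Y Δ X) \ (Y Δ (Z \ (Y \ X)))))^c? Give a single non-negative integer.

W Δ X = {4,5,7,8,9,10,12}
Y Δ X = {1,2,7,9,10,13,15,16}
Y \ X = {7,9,10,15}
Z \ (Y \ X) = {2,3,4,5,12}
Y Δ (Z \ (Y \ X)) = {2,5,7,9,10,11,14,15}
(Y Δ X) \ (Y Δ (Z \ (Y \ X))) = {1,13,16}
(W Δ X) Δ ((Y Δ X) \ (Y Δ (Z \ (Y \ X)))) = {1,4,5,7,8,9,10,12,13,16}
((W Δ X) Δ ((Y Δ X) \ (Y Δ (Z \ (Y \ X)))))^c = {2,3,6,11,14,15}
|((W Δ X) Δ ((Y Δ X) \ (Y Δ (Z \ (Y \ X)))))^c| = 6

6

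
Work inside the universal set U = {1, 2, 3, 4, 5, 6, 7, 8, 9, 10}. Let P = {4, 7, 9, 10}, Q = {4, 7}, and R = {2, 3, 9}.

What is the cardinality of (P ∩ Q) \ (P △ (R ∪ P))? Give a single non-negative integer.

2

P ∩ Q = {4, 7}
R ∪ P = {2, 3, 4, 7, 9, 10}
P △ (R ∪ P) = {2, 3}
(P ∩ Q) \ (P △ (R ∪ P)) = {4, 7}
|(P ∩ Q) \ (P △ (R ∪ P))| = 2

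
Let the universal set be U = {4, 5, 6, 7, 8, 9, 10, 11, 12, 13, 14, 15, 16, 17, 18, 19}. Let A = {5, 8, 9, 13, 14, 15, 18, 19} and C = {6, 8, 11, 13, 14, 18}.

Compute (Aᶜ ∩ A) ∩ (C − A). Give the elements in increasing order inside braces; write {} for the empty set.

Aᶜ = {4, 6, 7, 10, 11, 12, 16, 17}
Aᶜ ∩ A = {}
C − A = {6, 11}
(Aᶜ ∩ A) ∩ (C − A) = {}

{}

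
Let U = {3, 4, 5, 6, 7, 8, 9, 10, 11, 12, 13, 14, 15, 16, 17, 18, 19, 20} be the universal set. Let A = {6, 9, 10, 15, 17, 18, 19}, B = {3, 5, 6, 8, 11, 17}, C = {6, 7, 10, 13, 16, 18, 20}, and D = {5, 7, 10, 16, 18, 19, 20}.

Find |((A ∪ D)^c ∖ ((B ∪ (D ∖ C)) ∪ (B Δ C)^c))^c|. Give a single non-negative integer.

A ∪ D = {5, 6, 7, 9, 10, 15, 16, 17, 18, 19, 20}
(A ∪ D)^c = {3, 4, 8, 11, 12, 13, 14}
D ∖ C = {5, 19}
B ∪ (D ∖ C) = {3, 5, 6, 8, 11, 17, 19}
B Δ C = {3, 5, 7, 8, 10, 11, 13, 16, 17, 18, 20}
(B Δ C)^c = {4, 6, 9, 12, 14, 15, 19}
(B ∪ (D ∖ C)) ∪ (B Δ C)^c = {3, 4, 5, 6, 8, 9, 11, 12, 14, 15, 17, 19}
(A ∪ D)^c ∖ ((B ∪ (D ∖ C)) ∪ (B Δ C)^c) = {13}
((A ∪ D)^c ∖ ((B ∪ (D ∖ C)) ∪ (B Δ C)^c))^c = {3, 4, 5, 6, 7, 8, 9, 10, 11, 12, 14, 15, 16, 17, 18, 19, 20}
|((A ∪ D)^c ∖ ((B ∪ (D ∖ C)) ∪ (B Δ C)^c))^c| = 17

17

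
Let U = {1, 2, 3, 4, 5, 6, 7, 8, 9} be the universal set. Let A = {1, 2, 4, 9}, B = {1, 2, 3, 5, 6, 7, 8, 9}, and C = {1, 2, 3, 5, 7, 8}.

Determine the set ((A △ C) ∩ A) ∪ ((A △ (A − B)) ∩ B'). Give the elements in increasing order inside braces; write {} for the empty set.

A △ C = {3, 4, 5, 7, 8, 9}
(A △ C) ∩ A = {4, 9}
A − B = {4}
A △ (A − B) = {1, 2, 9}
B' = {4}
(A △ (A − B)) ∩ B' = {}
((A △ C) ∩ A) ∪ ((A △ (A − B)) ∩ B') = {4, 9}

{4, 9}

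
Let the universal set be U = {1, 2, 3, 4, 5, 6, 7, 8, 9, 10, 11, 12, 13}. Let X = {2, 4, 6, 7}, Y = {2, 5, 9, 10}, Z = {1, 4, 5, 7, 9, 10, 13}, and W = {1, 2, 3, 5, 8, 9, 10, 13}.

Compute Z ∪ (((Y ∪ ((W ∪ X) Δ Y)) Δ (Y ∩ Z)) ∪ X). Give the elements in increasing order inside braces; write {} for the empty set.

{1, 2, 3, 4, 5, 6, 7, 8, 9, 10, 13}

W ∪ X = {1, 2, 3, 4, 5, 6, 7, 8, 9, 10, 13}
(W ∪ X) Δ Y = {1, 3, 4, 6, 7, 8, 13}
Y ∪ ((W ∪ X) Δ Y) = {1, 2, 3, 4, 5, 6, 7, 8, 9, 10, 13}
Y ∩ Z = {5, 9, 10}
(Y ∪ ((W ∪ X) Δ Y)) Δ (Y ∩ Z) = {1, 2, 3, 4, 6, 7, 8, 13}
((Y ∪ ((W ∪ X) Δ Y)) Δ (Y ∩ Z)) ∪ X = {1, 2, 3, 4, 6, 7, 8, 13}
Z ∪ (((Y ∪ ((W ∪ X) Δ Y)) Δ (Y ∩ Z)) ∪ X) = {1, 2, 3, 4, 5, 6, 7, 8, 9, 10, 13}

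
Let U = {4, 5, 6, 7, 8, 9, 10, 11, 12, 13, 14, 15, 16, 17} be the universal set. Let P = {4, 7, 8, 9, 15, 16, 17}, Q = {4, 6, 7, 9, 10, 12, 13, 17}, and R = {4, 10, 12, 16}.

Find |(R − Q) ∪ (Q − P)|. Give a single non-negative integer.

R − Q = {16}
Q − P = {6, 10, 12, 13}
(R − Q) ∪ (Q − P) = {6, 10, 12, 13, 16}
|(R − Q) ∪ (Q − P)| = 5

5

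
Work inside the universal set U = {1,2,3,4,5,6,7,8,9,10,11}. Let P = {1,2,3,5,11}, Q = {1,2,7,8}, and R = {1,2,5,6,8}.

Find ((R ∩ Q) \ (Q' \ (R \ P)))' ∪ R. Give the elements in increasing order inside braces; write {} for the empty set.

R ∩ Q = {1,2,8}
Q' = {3,4,5,6,9,10,11}
R \ P = {6,8}
Q' \ (R \ P) = {3,4,5,9,10,11}
(R ∩ Q) \ (Q' \ (R \ P)) = {1,2,8}
((R ∩ Q) \ (Q' \ (R \ P)))' = {3,4,5,6,7,9,10,11}
((R ∩ Q) \ (Q' \ (R \ P)))' ∪ R = {1,2,3,4,5,6,7,8,9,10,11}

{1,2,3,4,5,6,7,8,9,10,11}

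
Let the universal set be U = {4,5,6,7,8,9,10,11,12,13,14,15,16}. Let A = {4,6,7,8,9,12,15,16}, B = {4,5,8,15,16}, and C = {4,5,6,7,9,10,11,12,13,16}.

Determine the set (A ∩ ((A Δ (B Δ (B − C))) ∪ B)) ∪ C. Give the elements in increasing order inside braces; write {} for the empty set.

{4,5,6,7,8,9,10,11,12,13,15,16}

B − C = {8,15}
B Δ (B − C) = {4,5,16}
A Δ (B Δ (B − C)) = {5,6,7,8,9,12,15}
(A Δ (B Δ (B − C))) ∪ B = {4,5,6,7,8,9,12,15,16}
A ∩ ((A Δ (B Δ (B − C))) ∪ B) = {4,6,7,8,9,12,15,16}
(A ∩ ((A Δ (B Δ (B − C))) ∪ B)) ∪ C = {4,5,6,7,8,9,10,11,12,13,15,16}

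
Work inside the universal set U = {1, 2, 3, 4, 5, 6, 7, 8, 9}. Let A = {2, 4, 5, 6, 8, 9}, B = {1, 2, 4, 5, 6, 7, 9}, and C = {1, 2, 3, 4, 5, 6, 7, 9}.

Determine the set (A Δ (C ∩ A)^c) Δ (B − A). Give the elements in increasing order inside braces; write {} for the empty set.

C ∩ A = {2, 4, 5, 6, 9}
(C ∩ A)^c = {1, 3, 7, 8}
A Δ (C ∩ A)^c = {1, 2, 3, 4, 5, 6, 7, 9}
B − A = {1, 7}
(A Δ (C ∩ A)^c) Δ (B − A) = {2, 3, 4, 5, 6, 9}

{2, 3, 4, 5, 6, 9}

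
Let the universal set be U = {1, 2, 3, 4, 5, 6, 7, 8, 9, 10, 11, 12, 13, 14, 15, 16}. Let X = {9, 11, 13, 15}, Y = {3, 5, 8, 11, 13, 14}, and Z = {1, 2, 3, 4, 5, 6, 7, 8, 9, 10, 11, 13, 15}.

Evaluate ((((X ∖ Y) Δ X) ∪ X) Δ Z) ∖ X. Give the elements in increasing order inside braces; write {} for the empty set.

{1, 2, 3, 4, 5, 6, 7, 8, 10}

X ∖ Y = {9, 15}
(X ∖ Y) Δ X = {11, 13}
((X ∖ Y) Δ X) ∪ X = {9, 11, 13, 15}
(((X ∖ Y) Δ X) ∪ X) Δ Z = {1, 2, 3, 4, 5, 6, 7, 8, 10}
((((X ∖ Y) Δ X) ∪ X) Δ Z) ∖ X = {1, 2, 3, 4, 5, 6, 7, 8, 10}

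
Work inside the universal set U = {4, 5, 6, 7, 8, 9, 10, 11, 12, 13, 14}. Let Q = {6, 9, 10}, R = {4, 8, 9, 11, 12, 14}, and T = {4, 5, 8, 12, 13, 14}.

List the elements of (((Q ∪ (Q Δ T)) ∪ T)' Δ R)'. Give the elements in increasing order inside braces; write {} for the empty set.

{5, 6, 10, 11, 13}

Q Δ T = {4, 5, 6, 8, 9, 10, 12, 13, 14}
Q ∪ (Q Δ T) = {4, 5, 6, 8, 9, 10, 12, 13, 14}
(Q ∪ (Q Δ T)) ∪ T = {4, 5, 6, 8, 9, 10, 12, 13, 14}
((Q ∪ (Q Δ T)) ∪ T)' = {7, 11}
((Q ∪ (Q Δ T)) ∪ T)' Δ R = {4, 7, 8, 9, 12, 14}
(((Q ∪ (Q Δ T)) ∪ T)' Δ R)' = {5, 6, 10, 11, 13}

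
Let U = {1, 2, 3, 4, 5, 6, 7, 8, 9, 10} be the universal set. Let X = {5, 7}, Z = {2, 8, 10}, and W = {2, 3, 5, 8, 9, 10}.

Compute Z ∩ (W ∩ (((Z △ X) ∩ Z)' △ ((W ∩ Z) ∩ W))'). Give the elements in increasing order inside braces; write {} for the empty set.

Z △ X = {2, 5, 7, 8, 10}
(Z △ X) ∩ Z = {2, 8, 10}
((Z △ X) ∩ Z)' = {1, 3, 4, 5, 6, 7, 9}
W ∩ Z = {2, 8, 10}
(W ∩ Z) ∩ W = {2, 8, 10}
((Z △ X) ∩ Z)' △ ((W ∩ Z) ∩ W) = {1, 2, 3, 4, 5, 6, 7, 8, 9, 10}
(((Z △ X) ∩ Z)' △ ((W ∩ Z) ∩ W))' = {}
W ∩ (((Z △ X) ∩ Z)' △ ((W ∩ Z) ∩ W))' = {}
Z ∩ (W ∩ (((Z △ X) ∩ Z)' △ ((W ∩ Z) ∩ W))') = {}

{}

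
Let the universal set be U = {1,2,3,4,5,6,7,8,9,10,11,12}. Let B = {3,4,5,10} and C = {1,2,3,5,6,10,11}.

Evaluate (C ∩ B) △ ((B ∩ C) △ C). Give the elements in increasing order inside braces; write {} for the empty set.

{1,2,3,5,6,10,11}

C ∩ B = {3,5,10}
B ∩ C = {3,5,10}
(B ∩ C) △ C = {1,2,6,11}
(C ∩ B) △ ((B ∩ C) △ C) = {1,2,3,5,6,10,11}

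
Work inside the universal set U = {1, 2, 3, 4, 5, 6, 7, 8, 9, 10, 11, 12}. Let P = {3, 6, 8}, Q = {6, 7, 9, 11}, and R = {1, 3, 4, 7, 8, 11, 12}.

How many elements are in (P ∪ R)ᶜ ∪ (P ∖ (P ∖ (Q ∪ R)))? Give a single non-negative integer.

P ∪ R = {1, 3, 4, 6, 7, 8, 11, 12}
(P ∪ R)ᶜ = {2, 5, 9, 10}
Q ∪ R = {1, 3, 4, 6, 7, 8, 9, 11, 12}
P ∖ (Q ∪ R) = {}
P ∖ (P ∖ (Q ∪ R)) = {3, 6, 8}
(P ∪ R)ᶜ ∪ (P ∖ (P ∖ (Q ∪ R))) = {2, 3, 5, 6, 8, 9, 10}
|(P ∪ R)ᶜ ∪ (P ∖ (P ∖ (Q ∪ R)))| = 7

7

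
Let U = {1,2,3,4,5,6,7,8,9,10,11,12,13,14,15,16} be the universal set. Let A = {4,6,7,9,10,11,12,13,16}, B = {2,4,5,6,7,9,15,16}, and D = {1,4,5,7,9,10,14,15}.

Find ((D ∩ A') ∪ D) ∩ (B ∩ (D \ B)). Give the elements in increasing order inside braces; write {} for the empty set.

{}

A' = {1,2,3,5,8,14,15}
D ∩ A' = {1,5,14,15}
(D ∩ A') ∪ D = {1,4,5,7,9,10,14,15}
D \ B = {1,10,14}
B ∩ (D \ B) = {}
((D ∩ A') ∪ D) ∩ (B ∩ (D \ B)) = {}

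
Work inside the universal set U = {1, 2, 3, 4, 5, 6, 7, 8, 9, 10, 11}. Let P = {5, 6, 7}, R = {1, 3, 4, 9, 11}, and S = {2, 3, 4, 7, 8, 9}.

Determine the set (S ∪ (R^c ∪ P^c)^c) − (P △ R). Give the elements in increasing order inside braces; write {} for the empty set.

R^c = {2, 5, 6, 7, 8, 10}
P^c = {1, 2, 3, 4, 8, 9, 10, 11}
R^c ∪ P^c = {1, 2, 3, 4, 5, 6, 7, 8, 9, 10, 11}
(R^c ∪ P^c)^c = {}
S ∪ (R^c ∪ P^c)^c = {2, 3, 4, 7, 8, 9}
P △ R = {1, 3, 4, 5, 6, 7, 9, 11}
(S ∪ (R^c ∪ P^c)^c) − (P △ R) = {2, 8}

{2, 8}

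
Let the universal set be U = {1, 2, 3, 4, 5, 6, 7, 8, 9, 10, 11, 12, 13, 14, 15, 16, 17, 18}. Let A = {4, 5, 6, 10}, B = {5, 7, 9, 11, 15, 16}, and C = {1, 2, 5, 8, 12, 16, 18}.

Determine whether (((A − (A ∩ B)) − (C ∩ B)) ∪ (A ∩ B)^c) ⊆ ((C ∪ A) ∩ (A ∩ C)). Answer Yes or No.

No

A ∩ B = {5}
A − (A ∩ B) = {4, 6, 10}
C ∩ B = {5, 16}
(A − (A ∩ B)) − (C ∩ B) = {4, 6, 10}
(A ∩ B)^c = {1, 2, 3, 4, 6, 7, 8, 9, 10, 11, 12, 13, 14, 15, 16, 17, 18}
((A − (A ∩ B)) − (C ∩ B)) ∪ (A ∩ B)^c = {1, 2, 3, 4, 6, 7, 8, 9, 10, 11, 12, 13, 14, 15, 16, 17, 18}
C ∪ A = {1, 2, 4, 5, 6, 8, 10, 12, 16, 18}
A ∩ C = {5}
(C ∪ A) ∩ (A ∩ C) = {5}
1 ∈ ((A − (A ∩ B)) − (C ∩ B)) ∪ (A ∩ B)^c but 1 ∉ (C ∪ A) ∩ (A ∩ C), so the inclusion fails.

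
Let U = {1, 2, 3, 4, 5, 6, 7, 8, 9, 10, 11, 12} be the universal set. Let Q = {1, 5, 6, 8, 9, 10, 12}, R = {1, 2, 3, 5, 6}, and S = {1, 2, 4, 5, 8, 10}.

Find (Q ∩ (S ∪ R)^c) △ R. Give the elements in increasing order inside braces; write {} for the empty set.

S ∪ R = {1, 2, 3, 4, 5, 6, 8, 10}
(S ∪ R)^c = {7, 9, 11, 12}
Q ∩ (S ∪ R)^c = {9, 12}
(Q ∩ (S ∪ R)^c) △ R = {1, 2, 3, 5, 6, 9, 12}

{1, 2, 3, 5, 6, 9, 12}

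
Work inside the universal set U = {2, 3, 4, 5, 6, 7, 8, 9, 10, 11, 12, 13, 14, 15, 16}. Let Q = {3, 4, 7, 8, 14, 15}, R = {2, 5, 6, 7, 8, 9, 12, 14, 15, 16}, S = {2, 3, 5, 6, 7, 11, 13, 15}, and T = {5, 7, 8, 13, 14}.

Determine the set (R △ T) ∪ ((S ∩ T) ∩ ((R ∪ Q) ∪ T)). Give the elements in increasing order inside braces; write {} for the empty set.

{2, 5, 6, 7, 9, 12, 13, 15, 16}

R △ T = {2, 6, 9, 12, 13, 15, 16}
S ∩ T = {5, 7, 13}
R ∪ Q = {2, 3, 4, 5, 6, 7, 8, 9, 12, 14, 15, 16}
(R ∪ Q) ∪ T = {2, 3, 4, 5, 6, 7, 8, 9, 12, 13, 14, 15, 16}
(S ∩ T) ∩ ((R ∪ Q) ∪ T) = {5, 7, 13}
(R △ T) ∪ ((S ∩ T) ∩ ((R ∪ Q) ∪ T)) = {2, 5, 6, 7, 9, 12, 13, 15, 16}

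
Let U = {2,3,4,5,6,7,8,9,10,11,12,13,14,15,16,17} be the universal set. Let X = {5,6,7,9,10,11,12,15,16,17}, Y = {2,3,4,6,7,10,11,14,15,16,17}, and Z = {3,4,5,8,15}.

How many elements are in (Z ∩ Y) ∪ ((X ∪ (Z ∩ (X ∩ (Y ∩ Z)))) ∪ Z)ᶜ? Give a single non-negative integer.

Z ∩ Y = {3,4,15}
Y ∩ Z = {3,4,15}
X ∩ (Y ∩ Z) = {15}
Z ∩ (X ∩ (Y ∩ Z)) = {15}
X ∪ (Z ∩ (X ∩ (Y ∩ Z))) = {5,6,7,9,10,11,12,15,16,17}
(X ∪ (Z ∩ (X ∩ (Y ∩ Z)))) ∪ Z = {3,4,5,6,7,8,9,10,11,12,15,16,17}
((X ∪ (Z ∩ (X ∩ (Y ∩ Z)))) ∪ Z)ᶜ = {2,13,14}
(Z ∩ Y) ∪ ((X ∪ (Z ∩ (X ∩ (Y ∩ Z)))) ∪ Z)ᶜ = {2,3,4,13,14,15}
|(Z ∩ Y) ∪ ((X ∪ (Z ∩ (X ∩ (Y ∩ Z)))) ∪ Z)ᶜ| = 6

6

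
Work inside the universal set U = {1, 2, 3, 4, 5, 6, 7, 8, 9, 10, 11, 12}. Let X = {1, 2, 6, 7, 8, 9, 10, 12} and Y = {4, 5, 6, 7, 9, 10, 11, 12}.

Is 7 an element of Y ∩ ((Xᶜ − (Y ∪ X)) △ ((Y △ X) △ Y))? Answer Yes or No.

7 ∈ X, so 7 ∉ Xᶜ
7 ∈ Y and 7 ∈ X, so 7 ∈ Y ∪ X
7 ∉ Xᶜ and 7 ∈ (Y ∪ X), so 7 ∉ Xᶜ − (Y ∪ X)
7 ∈ Y and 7 ∈ X, so 7 ∉ Y △ X
7 ∉ (Y △ X) and 7 ∈ Y, so 7 ∈ (Y △ X) △ Y
7 ∉ (Xᶜ − (Y ∪ X)) and 7 ∈ ((Y △ X) △ Y), so 7 ∈ (Xᶜ − (Y ∪ X)) △ ((Y △ X) △ Y)
7 ∈ Y and 7 ∈ ((Xᶜ − (Y ∪ X)) △ ((Y △ X) △ Y)), so 7 ∈ Y ∩ ((Xᶜ − (Y ∪ X)) △ ((Y △ X) △ Y))

Yes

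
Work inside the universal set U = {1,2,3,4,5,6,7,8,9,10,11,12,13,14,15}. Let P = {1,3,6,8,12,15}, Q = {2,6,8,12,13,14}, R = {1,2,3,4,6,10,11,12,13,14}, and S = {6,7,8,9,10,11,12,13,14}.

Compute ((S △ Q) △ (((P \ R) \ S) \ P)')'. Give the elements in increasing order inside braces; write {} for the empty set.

{2,7,9,10,11}

S △ Q = {2,7,9,10,11}
P \ R = {8,15}
(P \ R) \ S = {15}
((P \ R) \ S) \ P = {}
(((P \ R) \ S) \ P)' = {1,2,3,4,5,6,7,8,9,10,11,12,13,14,15}
(S △ Q) △ (((P \ R) \ S) \ P)' = {1,3,4,5,6,8,12,13,14,15}
((S △ Q) △ (((P \ R) \ S) \ P)')' = {2,7,9,10,11}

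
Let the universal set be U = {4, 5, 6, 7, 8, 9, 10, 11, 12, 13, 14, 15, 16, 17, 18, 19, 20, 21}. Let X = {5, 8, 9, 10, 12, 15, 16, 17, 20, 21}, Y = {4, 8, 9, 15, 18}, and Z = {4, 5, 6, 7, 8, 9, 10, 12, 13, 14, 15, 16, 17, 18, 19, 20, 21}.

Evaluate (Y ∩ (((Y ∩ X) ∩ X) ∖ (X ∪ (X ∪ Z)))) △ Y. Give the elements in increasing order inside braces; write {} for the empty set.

Y ∩ X = {8, 9, 15}
(Y ∩ X) ∩ X = {8, 9, 15}
X ∪ Z = {4, 5, 6, 7, 8, 9, 10, 12, 13, 14, 15, 16, 17, 18, 19, 20, 21}
X ∪ (X ∪ Z) = {4, 5, 6, 7, 8, 9, 10, 12, 13, 14, 15, 16, 17, 18, 19, 20, 21}
((Y ∩ X) ∩ X) ∖ (X ∪ (X ∪ Z)) = {}
Y ∩ (((Y ∩ X) ∩ X) ∖ (X ∪ (X ∪ Z))) = {}
(Y ∩ (((Y ∩ X) ∩ X) ∖ (X ∪ (X ∪ Z)))) △ Y = {4, 8, 9, 15, 18}

{4, 8, 9, 15, 18}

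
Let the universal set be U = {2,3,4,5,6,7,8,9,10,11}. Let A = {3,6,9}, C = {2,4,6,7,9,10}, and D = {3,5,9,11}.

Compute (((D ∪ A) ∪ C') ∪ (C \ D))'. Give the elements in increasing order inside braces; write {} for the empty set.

D ∪ A = {3,5,6,9,11}
C' = {3,5,8,11}
(D ∪ A) ∪ C' = {3,5,6,8,9,11}
C \ D = {2,4,6,7,10}
((D ∪ A) ∪ C') ∪ (C \ D) = {2,3,4,5,6,7,8,9,10,11}
(((D ∪ A) ∪ C') ∪ (C \ D))' = {}

{}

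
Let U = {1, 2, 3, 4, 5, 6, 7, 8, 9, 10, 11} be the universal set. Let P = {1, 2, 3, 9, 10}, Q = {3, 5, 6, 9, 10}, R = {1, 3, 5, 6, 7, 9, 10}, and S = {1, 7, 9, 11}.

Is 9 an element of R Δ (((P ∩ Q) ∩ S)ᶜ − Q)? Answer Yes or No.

9 ∈ P and 9 ∈ Q, so 9 ∈ P ∩ Q
9 ∈ (P ∩ Q) and 9 ∈ S, so 9 ∈ (P ∩ Q) ∩ S
9 ∉ ((P ∩ Q) ∩ S)ᶜ since 9 ∈ ((P ∩ Q) ∩ S)
9 ∉ ((P ∩ Q) ∩ S)ᶜ and 9 ∈ Q, so 9 ∉ ((P ∩ Q) ∩ S)ᶜ − Q
9 ∈ R and 9 ∉ (((P ∩ Q) ∩ S)ᶜ − Q), so 9 ∈ R Δ (((P ∩ Q) ∩ S)ᶜ − Q)

Yes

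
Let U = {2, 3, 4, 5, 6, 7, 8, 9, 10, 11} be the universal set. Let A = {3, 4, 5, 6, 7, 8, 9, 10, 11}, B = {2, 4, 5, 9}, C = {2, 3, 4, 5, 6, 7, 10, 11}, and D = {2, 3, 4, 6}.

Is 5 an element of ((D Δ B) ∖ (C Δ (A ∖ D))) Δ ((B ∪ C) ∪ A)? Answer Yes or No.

No

5 ∉ D and 5 ∈ B, so 5 ∈ D Δ B
5 ∈ A and 5 ∉ D, so 5 ∈ A ∖ D
5 ∈ C and 5 ∈ (A ∖ D), so 5 ∉ C Δ (A ∖ D)
5 ∈ (D Δ B) and 5 ∉ (C Δ (A ∖ D)), so 5 ∈ (D Δ B) ∖ (C Δ (A ∖ D))
5 ∈ B and 5 ∈ C, so 5 ∈ B ∪ C
5 ∈ (B ∪ C) and 5 ∈ A, so 5 ∈ (B ∪ C) ∪ A
5 ∈ ((D Δ B) ∖ (C Δ (A ∖ D))) and 5 ∈ ((B ∪ C) ∪ A), so 5 ∉ ((D Δ B) ∖ (C Δ (A ∖ D))) Δ ((B ∪ C) ∪ A)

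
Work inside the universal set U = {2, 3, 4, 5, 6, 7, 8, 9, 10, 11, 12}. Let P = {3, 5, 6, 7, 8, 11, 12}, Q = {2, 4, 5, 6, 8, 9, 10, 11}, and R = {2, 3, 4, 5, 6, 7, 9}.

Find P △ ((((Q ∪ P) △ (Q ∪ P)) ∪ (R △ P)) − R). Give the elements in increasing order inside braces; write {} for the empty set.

{3, 5, 6, 7}

Q ∪ P = {2, 3, 4, 5, 6, 7, 8, 9, 10, 11, 12}
(Q ∪ P) △ (Q ∪ P) = {}
R △ P = {2, 4, 8, 9, 11, 12}
((Q ∪ P) △ (Q ∪ P)) ∪ (R △ P) = {2, 4, 8, 9, 11, 12}
(((Q ∪ P) △ (Q ∪ P)) ∪ (R △ P)) − R = {8, 11, 12}
P △ ((((Q ∪ P) △ (Q ∪ P)) ∪ (R △ P)) − R) = {3, 5, 6, 7}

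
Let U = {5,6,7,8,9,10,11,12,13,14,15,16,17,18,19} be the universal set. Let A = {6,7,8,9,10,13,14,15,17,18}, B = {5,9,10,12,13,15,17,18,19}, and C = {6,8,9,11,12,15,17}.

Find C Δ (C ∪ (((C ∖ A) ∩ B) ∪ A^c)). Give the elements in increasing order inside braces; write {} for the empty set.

{5,16,19}

C ∖ A = {11,12}
(C ∖ A) ∩ B = {12}
A^c = {5,11,12,16,19}
((C ∖ A) ∩ B) ∪ A^c = {5,11,12,16,19}
C ∪ (((C ∖ A) ∩ B) ∪ A^c) = {5,6,8,9,11,12,15,16,17,19}
C Δ (C ∪ (((C ∖ A) ∩ B) ∪ A^c)) = {5,16,19}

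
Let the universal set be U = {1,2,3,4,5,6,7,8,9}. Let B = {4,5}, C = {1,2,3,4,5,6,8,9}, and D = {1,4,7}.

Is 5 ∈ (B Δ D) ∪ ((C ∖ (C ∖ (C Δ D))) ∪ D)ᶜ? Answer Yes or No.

5 ∈ B and 5 ∉ D, so 5 ∈ B Δ D
5 ∈ C and 5 ∉ D, so 5 ∈ C Δ D
5 ∈ C and 5 ∈ (C Δ D), so 5 ∉ C ∖ (C Δ D)
5 ∈ C and 5 ∉ (C ∖ (C Δ D)), so 5 ∈ C ∖ (C ∖ (C Δ D))
5 ∈ (C ∖ (C ∖ (C Δ D))) and 5 ∉ D, so 5 ∈ (C ∖ (C ∖ (C Δ D))) ∪ D
5 ∉ ((C ∖ (C ∖ (C Δ D))) ∪ D)ᶜ since 5 ∈ ((C ∖ (C ∖ (C Δ D))) ∪ D)
5 ∈ (B Δ D) and 5 ∉ ((C ∖ (C ∖ (C Δ D))) ∪ D)ᶜ, so 5 ∈ (B Δ D) ∪ ((C ∖ (C ∖ (C Δ D))) ∪ D)ᶜ

Yes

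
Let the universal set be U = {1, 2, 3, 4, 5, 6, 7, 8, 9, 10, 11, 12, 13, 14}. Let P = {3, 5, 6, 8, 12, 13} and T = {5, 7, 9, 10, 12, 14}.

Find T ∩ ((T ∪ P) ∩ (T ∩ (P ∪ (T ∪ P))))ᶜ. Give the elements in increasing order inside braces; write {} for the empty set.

T ∪ P = {3, 5, 6, 7, 8, 9, 10, 12, 13, 14}
P ∪ (T ∪ P) = {3, 5, 6, 7, 8, 9, 10, 12, 13, 14}
T ∩ (P ∪ (T ∪ P)) = {5, 7, 9, 10, 12, 14}
(T ∪ P) ∩ (T ∩ (P ∪ (T ∪ P))) = {5, 7, 9, 10, 12, 14}
((T ∪ P) ∩ (T ∩ (P ∪ (T ∪ P))))ᶜ = {1, 2, 3, 4, 6, 8, 11, 13}
T ∩ ((T ∪ P) ∩ (T ∩ (P ∪ (T ∪ P))))ᶜ = {}

{}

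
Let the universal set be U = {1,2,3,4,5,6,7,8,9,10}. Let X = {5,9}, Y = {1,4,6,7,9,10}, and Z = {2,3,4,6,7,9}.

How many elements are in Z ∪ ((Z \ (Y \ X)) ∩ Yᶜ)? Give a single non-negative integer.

6

Y \ X = {1,4,6,7,10}
Z \ (Y \ X) = {2,3,9}
Yᶜ = {2,3,5,8}
(Z \ (Y \ X)) ∩ Yᶜ = {2,3}
Z ∪ ((Z \ (Y \ X)) ∩ Yᶜ) = {2,3,4,6,7,9}
|Z ∪ ((Z \ (Y \ X)) ∩ Yᶜ)| = 6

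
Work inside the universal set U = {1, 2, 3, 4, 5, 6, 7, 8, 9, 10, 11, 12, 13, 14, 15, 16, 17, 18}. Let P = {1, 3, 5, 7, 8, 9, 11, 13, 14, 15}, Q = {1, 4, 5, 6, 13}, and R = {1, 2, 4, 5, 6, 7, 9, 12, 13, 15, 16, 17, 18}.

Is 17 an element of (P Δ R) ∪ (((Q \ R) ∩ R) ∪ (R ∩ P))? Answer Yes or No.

Yes

17 ∉ P and 17 ∈ R, so 17 ∈ P Δ R
17 ∉ Q and 17 ∈ R, so 17 ∉ Q \ R
17 ∉ (Q \ R) and 17 ∈ R, so 17 ∉ (Q \ R) ∩ R
17 ∈ R and 17 ∉ P, so 17 ∉ R ∩ P
17 ∉ ((Q \ R) ∩ R) and 17 ∉ (R ∩ P), so 17 ∉ ((Q \ R) ∩ R) ∪ (R ∩ P)
17 ∈ (P Δ R) and 17 ∉ (((Q \ R) ∩ R) ∪ (R ∩ P)), so 17 ∈ (P Δ R) ∪ (((Q \ R) ∩ R) ∪ (R ∩ P))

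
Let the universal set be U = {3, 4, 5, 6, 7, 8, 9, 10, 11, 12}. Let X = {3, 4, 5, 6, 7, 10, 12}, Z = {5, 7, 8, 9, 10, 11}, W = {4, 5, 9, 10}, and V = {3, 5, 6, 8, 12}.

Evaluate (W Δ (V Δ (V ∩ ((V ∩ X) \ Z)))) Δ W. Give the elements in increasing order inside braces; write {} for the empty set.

V ∩ X = {3, 5, 6, 12}
(V ∩ X) \ Z = {3, 6, 12}
V ∩ ((V ∩ X) \ Z) = {3, 6, 12}
V Δ (V ∩ ((V ∩ X) \ Z)) = {5, 8}
W Δ (V Δ (V ∩ ((V ∩ X) \ Z))) = {4, 8, 9, 10}
(W Δ (V Δ (V ∩ ((V ∩ X) \ Z)))) Δ W = {5, 8}

{5, 8}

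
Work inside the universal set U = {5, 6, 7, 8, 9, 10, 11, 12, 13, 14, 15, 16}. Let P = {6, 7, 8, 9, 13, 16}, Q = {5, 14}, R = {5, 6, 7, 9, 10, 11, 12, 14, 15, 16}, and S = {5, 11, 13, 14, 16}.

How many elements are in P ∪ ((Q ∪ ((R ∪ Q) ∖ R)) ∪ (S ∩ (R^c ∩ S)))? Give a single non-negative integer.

R ∪ Q = {5, 6, 7, 9, 10, 11, 12, 14, 15, 16}
(R ∪ Q) ∖ R = {}
Q ∪ ((R ∪ Q) ∖ R) = {5, 14}
R^c = {8, 13}
R^c ∩ S = {13}
S ∩ (R^c ∩ S) = {13}
(Q ∪ ((R ∪ Q) ∖ R)) ∪ (S ∩ (R^c ∩ S)) = {5, 13, 14}
P ∪ ((Q ∪ ((R ∪ Q) ∖ R)) ∪ (S ∩ (R^c ∩ S))) = {5, 6, 7, 8, 9, 13, 14, 16}
|P ∪ ((Q ∪ ((R ∪ Q) ∖ R)) ∪ (S ∩ (R^c ∩ S)))| = 8

8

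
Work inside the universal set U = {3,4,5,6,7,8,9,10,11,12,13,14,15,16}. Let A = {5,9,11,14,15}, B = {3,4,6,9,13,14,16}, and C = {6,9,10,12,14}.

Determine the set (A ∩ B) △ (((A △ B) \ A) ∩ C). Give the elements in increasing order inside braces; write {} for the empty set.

A ∩ B = {9,14}
A △ B = {3,4,5,6,11,13,15,16}
(A △ B) \ A = {3,4,6,13,16}
((A △ B) \ A) ∩ C = {6}
(A ∩ B) △ (((A △ B) \ A) ∩ C) = {6,9,14}

{6,9,14}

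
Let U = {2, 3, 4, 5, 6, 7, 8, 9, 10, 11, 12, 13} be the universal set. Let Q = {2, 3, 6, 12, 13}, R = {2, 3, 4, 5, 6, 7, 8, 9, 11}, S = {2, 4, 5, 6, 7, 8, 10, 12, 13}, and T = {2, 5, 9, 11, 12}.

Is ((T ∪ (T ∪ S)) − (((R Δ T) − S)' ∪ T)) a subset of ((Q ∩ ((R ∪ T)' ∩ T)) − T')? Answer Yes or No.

T ∪ S = {2, 4, 5, 6, 7, 8, 9, 10, 11, 12, 13}
T ∪ (T ∪ S) = {2, 4, 5, 6, 7, 8, 9, 10, 11, 12, 13}
R Δ T = {3, 4, 6, 7, 8, 12}
(R Δ T) − S = {3}
((R Δ T) − S)' = {2, 4, 5, 6, 7, 8, 9, 10, 11, 12, 13}
((R Δ T) − S)' ∪ T = {2, 4, 5, 6, 7, 8, 9, 10, 11, 12, 13}
(T ∪ (T ∪ S)) − (((R Δ T) − S)' ∪ T) = {}
R ∪ T = {2, 3, 4, 5, 6, 7, 8, 9, 11, 12}
(R ∪ T)' = {10, 13}
(R ∪ T)' ∩ T = {}
Q ∩ ((R ∪ T)' ∩ T) = {}
T' = {3, 4, 6, 7, 8, 10, 13}
(Q ∩ ((R ∪ T)' ∩ T)) − T' = {}
Every element of {} is in {}, so (T ∪ (T ∪ S)) − (((R Δ T) − S)' ∪ T) ⊆ (Q ∩ ((R ∪ T)' ∩ T)) − T'.

Yes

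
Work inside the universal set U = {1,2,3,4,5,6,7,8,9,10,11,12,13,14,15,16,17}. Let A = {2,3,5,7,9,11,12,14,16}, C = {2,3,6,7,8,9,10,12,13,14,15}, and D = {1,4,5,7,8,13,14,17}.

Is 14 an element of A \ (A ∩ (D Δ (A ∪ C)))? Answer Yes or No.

Yes

14 ∈ A and 14 ∈ C, so 14 ∈ A ∪ C
14 ∈ D and 14 ∈ (A ∪ C), so 14 ∉ D Δ (A ∪ C)
14 ∈ A and 14 ∉ (D Δ (A ∪ C)), so 14 ∉ A ∩ (D Δ (A ∪ C))
14 ∈ A and 14 ∉ (A ∩ (D Δ (A ∪ C))), so 14 ∈ A \ (A ∩ (D Δ (A ∪ C)))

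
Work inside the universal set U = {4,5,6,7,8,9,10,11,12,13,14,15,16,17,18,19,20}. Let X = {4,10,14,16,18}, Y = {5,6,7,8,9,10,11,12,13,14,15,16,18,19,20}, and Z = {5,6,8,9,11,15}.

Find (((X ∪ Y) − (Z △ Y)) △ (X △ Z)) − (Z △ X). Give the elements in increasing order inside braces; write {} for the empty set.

{}

X ∪ Y = {4,5,6,7,8,9,10,11,12,13,14,15,16,18,19,20}
Z △ Y = {7,10,12,13,14,16,18,19,20}
(X ∪ Y) − (Z △ Y) = {4,5,6,8,9,11,15}
X △ Z = {4,5,6,8,9,10,11,14,15,16,18}
((X ∪ Y) − (Z △ Y)) △ (X △ Z) = {10,14,16,18}
Z △ X = {4,5,6,8,9,10,11,14,15,16,18}
(((X ∪ Y) − (Z △ Y)) △ (X △ Z)) − (Z △ X) = {}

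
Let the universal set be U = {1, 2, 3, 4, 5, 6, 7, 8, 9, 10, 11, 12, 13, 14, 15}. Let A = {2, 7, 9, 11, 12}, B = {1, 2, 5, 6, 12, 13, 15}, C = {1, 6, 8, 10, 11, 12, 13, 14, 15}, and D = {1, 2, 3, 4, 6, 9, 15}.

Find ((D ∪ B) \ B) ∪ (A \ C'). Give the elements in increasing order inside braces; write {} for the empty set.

{3, 4, 9, 11, 12}

D ∪ B = {1, 2, 3, 4, 5, 6, 9, 12, 13, 15}
(D ∪ B) \ B = {3, 4, 9}
C' = {2, 3, 4, 5, 7, 9}
A \ C' = {11, 12}
((D ∪ B) \ B) ∪ (A \ C') = {3, 4, 9, 11, 12}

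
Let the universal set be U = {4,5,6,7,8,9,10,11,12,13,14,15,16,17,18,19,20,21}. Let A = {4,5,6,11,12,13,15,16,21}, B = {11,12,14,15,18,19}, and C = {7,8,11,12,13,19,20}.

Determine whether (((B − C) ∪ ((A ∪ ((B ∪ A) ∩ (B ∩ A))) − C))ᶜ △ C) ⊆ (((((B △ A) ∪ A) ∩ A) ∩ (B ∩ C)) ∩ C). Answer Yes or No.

No

B − C = {14,15,18}
B ∪ A = {4,5,6,11,12,13,14,15,16,18,19,21}
B ∩ A = {11,12,15}
(B ∪ A) ∩ (B ∩ A) = {11,12,15}
A ∪ ((B ∪ A) ∩ (B ∩ A)) = {4,5,6,11,12,13,15,16,21}
(A ∪ ((B ∪ A) ∩ (B ∩ A))) − C = {4,5,6,15,16,21}
(B − C) ∪ ((A ∪ ((B ∪ A) ∩ (B ∩ A))) − C) = {4,5,6,14,15,16,18,21}
((B − C) ∪ ((A ∪ ((B ∪ A) ∩ (B ∩ A))) − C))ᶜ = {7,8,9,10,11,12,13,17,19,20}
((B − C) ∪ ((A ∪ ((B ∪ A) ∩ (B ∩ A))) − C))ᶜ △ C = {9,10,17}
B △ A = {4,5,6,13,14,16,18,19,21}
(B △ A) ∪ A = {4,5,6,11,12,13,14,15,16,18,19,21}
((B △ A) ∪ A) ∩ A = {4,5,6,11,12,13,15,16,21}
B ∩ C = {11,12,19}
(((B △ A) ∪ A) ∩ A) ∩ (B ∩ C) = {11,12}
((((B △ A) ∪ A) ∩ A) ∩ (B ∩ C)) ∩ C = {11,12}
9 ∈ ((B − C) ∪ ((A ∪ ((B ∪ A) ∩ (B ∩ A))) − C))ᶜ △ C but 9 ∉ ((((B △ A) ∪ A) ∩ A) ∩ (B ∩ C)) ∩ C, so the inclusion fails.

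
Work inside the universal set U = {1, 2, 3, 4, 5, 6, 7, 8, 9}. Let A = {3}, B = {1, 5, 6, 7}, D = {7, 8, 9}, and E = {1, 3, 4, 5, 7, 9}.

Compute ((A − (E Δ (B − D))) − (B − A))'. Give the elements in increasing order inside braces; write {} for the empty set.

B − D = {1, 5, 6}
E Δ (B − D) = {3, 4, 6, 7, 9}
A − (E Δ (B − D)) = {}
B − A = {1, 5, 6, 7}
(A − (E Δ (B − D))) − (B − A) = {}
((A − (E Δ (B − D))) − (B − A))' = {1, 2, 3, 4, 5, 6, 7, 8, 9}

{1, 2, 3, 4, 5, 6, 7, 8, 9}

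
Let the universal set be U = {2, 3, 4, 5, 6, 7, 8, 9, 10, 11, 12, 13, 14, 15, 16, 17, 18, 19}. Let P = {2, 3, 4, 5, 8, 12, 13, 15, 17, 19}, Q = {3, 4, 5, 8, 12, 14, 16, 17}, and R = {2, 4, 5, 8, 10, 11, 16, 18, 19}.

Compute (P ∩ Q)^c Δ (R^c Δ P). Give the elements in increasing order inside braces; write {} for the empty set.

{4, 5, 8, 10, 11, 13, 15, 16, 18}

P ∩ Q = {3, 4, 5, 8, 12, 17}
(P ∩ Q)^c = {2, 6, 7, 9, 10, 11, 13, 14, 15, 16, 18, 19}
R^c = {3, 6, 7, 9, 12, 13, 14, 15, 17}
R^c Δ P = {2, 4, 5, 6, 7, 8, 9, 14, 19}
(P ∩ Q)^c Δ (R^c Δ P) = {4, 5, 8, 10, 11, 13, 15, 16, 18}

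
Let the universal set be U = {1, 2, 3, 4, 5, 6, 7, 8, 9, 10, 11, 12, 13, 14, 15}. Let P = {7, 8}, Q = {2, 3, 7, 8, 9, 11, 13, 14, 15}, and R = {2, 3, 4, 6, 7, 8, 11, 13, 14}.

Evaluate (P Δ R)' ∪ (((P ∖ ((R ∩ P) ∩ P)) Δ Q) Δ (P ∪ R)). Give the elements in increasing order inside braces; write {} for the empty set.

{1, 4, 5, 6, 7, 8, 9, 10, 12, 15}

P Δ R = {2, 3, 4, 6, 11, 13, 14}
(P Δ R)' = {1, 5, 7, 8, 9, 10, 12, 15}
R ∩ P = {7, 8}
(R ∩ P) ∩ P = {7, 8}
P ∖ ((R ∩ P) ∩ P) = {}
(P ∖ ((R ∩ P) ∩ P)) Δ Q = {2, 3, 7, 8, 9, 11, 13, 14, 15}
P ∪ R = {2, 3, 4, 6, 7, 8, 11, 13, 14}
((P ∖ ((R ∩ P) ∩ P)) Δ Q) Δ (P ∪ R) = {4, 6, 9, 15}
(P Δ R)' ∪ (((P ∖ ((R ∩ P) ∩ P)) Δ Q) Δ (P ∪ R)) = {1, 4, 5, 6, 7, 8, 9, 10, 12, 15}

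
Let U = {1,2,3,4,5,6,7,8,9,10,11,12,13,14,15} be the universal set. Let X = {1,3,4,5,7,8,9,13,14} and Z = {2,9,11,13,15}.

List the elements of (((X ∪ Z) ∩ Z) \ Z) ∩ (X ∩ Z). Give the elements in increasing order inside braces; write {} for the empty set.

{}

X ∪ Z = {1,2,3,4,5,7,8,9,11,13,14,15}
(X ∪ Z) ∩ Z = {2,9,11,13,15}
((X ∪ Z) ∩ Z) \ Z = {}
X ∩ Z = {9,13}
(((X ∪ Z) ∩ Z) \ Z) ∩ (X ∩ Z) = {}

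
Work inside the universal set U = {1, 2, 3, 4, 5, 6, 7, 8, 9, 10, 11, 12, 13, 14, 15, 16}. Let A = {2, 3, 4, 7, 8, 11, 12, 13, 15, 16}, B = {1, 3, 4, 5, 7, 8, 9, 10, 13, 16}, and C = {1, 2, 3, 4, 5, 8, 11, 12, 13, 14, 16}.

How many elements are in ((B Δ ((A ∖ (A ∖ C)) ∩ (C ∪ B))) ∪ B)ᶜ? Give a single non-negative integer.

A ∖ C = {7, 15}
A ∖ (A ∖ C) = {2, 3, 4, 8, 11, 12, 13, 16}
C ∪ B = {1, 2, 3, 4, 5, 7, 8, 9, 10, 11, 12, 13, 14, 16}
(A ∖ (A ∖ C)) ∩ (C ∪ B) = {2, 3, 4, 8, 11, 12, 13, 16}
B Δ ((A ∖ (A ∖ C)) ∩ (C ∪ B)) = {1, 2, 5, 7, 9, 10, 11, 12}
(B Δ ((A ∖ (A ∖ C)) ∩ (C ∪ B))) ∪ B = {1, 2, 3, 4, 5, 7, 8, 9, 10, 11, 12, 13, 16}
((B Δ ((A ∖ (A ∖ C)) ∩ (C ∪ B))) ∪ B)ᶜ = {6, 14, 15}
|((B Δ ((A ∖ (A ∖ C)) ∩ (C ∪ B))) ∪ B)ᶜ| = 3

3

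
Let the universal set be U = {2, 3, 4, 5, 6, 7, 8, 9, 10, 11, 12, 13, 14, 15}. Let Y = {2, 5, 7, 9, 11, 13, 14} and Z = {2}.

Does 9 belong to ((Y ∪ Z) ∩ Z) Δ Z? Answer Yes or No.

9 ∈ Y and 9 ∉ Z, so 9 ∈ Y ∪ Z
9 ∈ (Y ∪ Z) and 9 ∉ Z, so 9 ∉ (Y ∪ Z) ∩ Z
9 ∉ ((Y ∪ Z) ∩ Z) and 9 ∉ Z, so 9 ∉ ((Y ∪ Z) ∩ Z) Δ Z

No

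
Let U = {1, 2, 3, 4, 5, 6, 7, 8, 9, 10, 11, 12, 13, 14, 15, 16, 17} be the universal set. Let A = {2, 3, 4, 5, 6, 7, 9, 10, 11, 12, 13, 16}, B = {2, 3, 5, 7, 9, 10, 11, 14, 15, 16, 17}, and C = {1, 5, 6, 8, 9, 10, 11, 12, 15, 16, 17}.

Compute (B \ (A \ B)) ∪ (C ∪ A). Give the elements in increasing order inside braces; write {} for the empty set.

{1, 2, 3, 4, 5, 6, 7, 8, 9, 10, 11, 12, 13, 14, 15, 16, 17}

A \ B = {4, 6, 12, 13}
B \ (A \ B) = {2, 3, 5, 7, 9, 10, 11, 14, 15, 16, 17}
C ∪ A = {1, 2, 3, 4, 5, 6, 7, 8, 9, 10, 11, 12, 13, 15, 16, 17}
(B \ (A \ B)) ∪ (C ∪ A) = {1, 2, 3, 4, 5, 6, 7, 8, 9, 10, 11, 12, 13, 14, 15, 16, 17}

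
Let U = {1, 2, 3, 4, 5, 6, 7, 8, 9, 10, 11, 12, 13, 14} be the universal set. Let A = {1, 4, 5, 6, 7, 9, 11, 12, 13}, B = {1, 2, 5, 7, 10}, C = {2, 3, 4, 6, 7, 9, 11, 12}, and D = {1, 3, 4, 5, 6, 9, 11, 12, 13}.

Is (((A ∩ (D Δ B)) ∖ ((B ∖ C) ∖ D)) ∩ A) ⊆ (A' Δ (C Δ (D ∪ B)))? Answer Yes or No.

No

D Δ B = {2, 3, 4, 6, 7, 9, 10, 11, 12, 13}
A ∩ (D Δ B) = {4, 6, 7, 9, 11, 12, 13}
B ∖ C = {1, 5, 10}
(B ∖ C) ∖ D = {10}
(A ∩ (D Δ B)) ∖ ((B ∖ C) ∖ D) = {4, 6, 7, 9, 11, 12, 13}
((A ∩ (D Δ B)) ∖ ((B ∖ C) ∖ D)) ∩ A = {4, 6, 7, 9, 11, 12, 13}
A' = {2, 3, 8, 10, 14}
D ∪ B = {1, 2, 3, 4, 5, 6, 7, 9, 10, 11, 12, 13}
C Δ (D ∪ B) = {1, 5, 10, 13}
A' Δ (C Δ (D ∪ B)) = {1, 2, 3, 5, 8, 13, 14}
4 ∈ ((A ∩ (D Δ B)) ∖ ((B ∖ C) ∖ D)) ∩ A but 4 ∉ A' Δ (C Δ (D ∪ B)), so the inclusion fails.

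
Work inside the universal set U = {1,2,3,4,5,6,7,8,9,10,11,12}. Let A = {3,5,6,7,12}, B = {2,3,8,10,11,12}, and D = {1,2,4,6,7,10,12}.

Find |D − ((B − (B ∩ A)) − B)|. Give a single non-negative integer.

B ∩ A = {3,12}
B − (B ∩ A) = {2,8,10,11}
(B − (B ∩ A)) − B = {}
D − ((B − (B ∩ A)) − B) = {1,2,4,6,7,10,12}
|D − ((B − (B ∩ A)) − B)| = 7

7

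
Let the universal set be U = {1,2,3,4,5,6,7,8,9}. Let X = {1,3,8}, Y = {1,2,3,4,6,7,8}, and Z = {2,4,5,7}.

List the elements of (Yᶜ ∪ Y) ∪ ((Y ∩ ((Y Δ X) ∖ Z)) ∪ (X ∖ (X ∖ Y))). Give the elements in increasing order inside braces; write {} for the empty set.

{1,2,3,4,5,6,7,8,9}

Yᶜ = {5,9}
Yᶜ ∪ Y = {1,2,3,4,5,6,7,8,9}
Y Δ X = {2,4,6,7}
(Y Δ X) ∖ Z = {6}
Y ∩ ((Y Δ X) ∖ Z) = {6}
X ∖ Y = {}
X ∖ (X ∖ Y) = {1,3,8}
(Y ∩ ((Y Δ X) ∖ Z)) ∪ (X ∖ (X ∖ Y)) = {1,3,6,8}
(Yᶜ ∪ Y) ∪ ((Y ∩ ((Y Δ X) ∖ Z)) ∪ (X ∖ (X ∖ Y))) = {1,2,3,4,5,6,7,8,9}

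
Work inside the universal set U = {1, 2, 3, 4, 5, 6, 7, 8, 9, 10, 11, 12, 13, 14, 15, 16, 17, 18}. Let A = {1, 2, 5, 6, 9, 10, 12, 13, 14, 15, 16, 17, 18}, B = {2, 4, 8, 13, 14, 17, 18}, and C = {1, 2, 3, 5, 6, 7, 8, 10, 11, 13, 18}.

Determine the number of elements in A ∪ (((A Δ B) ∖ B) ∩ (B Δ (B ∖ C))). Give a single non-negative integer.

A Δ B = {1, 4, 5, 6, 8, 9, 10, 12, 15, 16}
(A Δ B) ∖ B = {1, 5, 6, 9, 10, 12, 15, 16}
B ∖ C = {4, 14, 17}
B Δ (B ∖ C) = {2, 8, 13, 18}
((A Δ B) ∖ B) ∩ (B Δ (B ∖ C)) = {}
A ∪ (((A Δ B) ∖ B) ∩ (B Δ (B ∖ C))) = {1, 2, 5, 6, 9, 10, 12, 13, 14, 15, 16, 17, 18}
|A ∪ (((A Δ B) ∖ B) ∩ (B Δ (B ∖ C)))| = 13

13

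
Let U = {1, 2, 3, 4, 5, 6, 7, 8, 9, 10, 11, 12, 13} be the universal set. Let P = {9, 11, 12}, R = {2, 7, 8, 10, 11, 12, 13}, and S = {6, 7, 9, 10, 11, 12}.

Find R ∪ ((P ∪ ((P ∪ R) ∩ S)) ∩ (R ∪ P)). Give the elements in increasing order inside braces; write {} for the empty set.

P ∪ R = {2, 7, 8, 9, 10, 11, 12, 13}
(P ∪ R) ∩ S = {7, 9, 10, 11, 12}
P ∪ ((P ∪ R) ∩ S) = {7, 9, 10, 11, 12}
R ∪ P = {2, 7, 8, 9, 10, 11, 12, 13}
(P ∪ ((P ∪ R) ∩ S)) ∩ (R ∪ P) = {7, 9, 10, 11, 12}
R ∪ ((P ∪ ((P ∪ R) ∩ S)) ∩ (R ∪ P)) = {2, 7, 8, 9, 10, 11, 12, 13}

{2, 7, 8, 9, 10, 11, 12, 13}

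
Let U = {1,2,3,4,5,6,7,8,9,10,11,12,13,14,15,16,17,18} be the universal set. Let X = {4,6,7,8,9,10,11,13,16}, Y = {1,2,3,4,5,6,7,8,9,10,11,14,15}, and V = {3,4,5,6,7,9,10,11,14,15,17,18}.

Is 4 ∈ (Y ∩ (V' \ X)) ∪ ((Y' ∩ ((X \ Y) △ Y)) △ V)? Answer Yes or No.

Yes

4 ∈ V, so 4 ∉ V'
4 ∉ V' and 4 ∈ X, so 4 ∉ V' \ X
4 ∈ Y and 4 ∉ (V' \ X), so 4 ∉ Y ∩ (V' \ X)
4 ∈ Y, so 4 ∉ Y'
4 ∈ X and 4 ∈ Y, so 4 ∉ X \ Y
4 ∉ (X \ Y) and 4 ∈ Y, so 4 ∈ (X \ Y) △ Y
4 ∉ Y' and 4 ∈ ((X \ Y) △ Y), so 4 ∉ Y' ∩ ((X \ Y) △ Y)
4 ∉ (Y' ∩ ((X \ Y) △ Y)) and 4 ∈ V, so 4 ∈ (Y' ∩ ((X \ Y) △ Y)) △ V
4 ∉ (Y ∩ (V' \ X)) and 4 ∈ ((Y' ∩ ((X \ Y) △ Y)) △ V), so 4 ∈ (Y ∩ (V' \ X)) ∪ ((Y' ∩ ((X \ Y) △ Y)) △ V)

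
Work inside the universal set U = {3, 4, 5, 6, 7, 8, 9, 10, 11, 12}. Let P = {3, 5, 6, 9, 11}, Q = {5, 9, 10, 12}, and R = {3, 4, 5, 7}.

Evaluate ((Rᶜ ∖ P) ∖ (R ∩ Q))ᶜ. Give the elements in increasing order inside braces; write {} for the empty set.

Rᶜ = {6, 8, 9, 10, 11, 12}
Rᶜ ∖ P = {8, 10, 12}
R ∩ Q = {5}
(Rᶜ ∖ P) ∖ (R ∩ Q) = {8, 10, 12}
((Rᶜ ∖ P) ∖ (R ∩ Q))ᶜ = {3, 4, 5, 6, 7, 9, 11}

{3, 4, 5, 6, 7, 9, 11}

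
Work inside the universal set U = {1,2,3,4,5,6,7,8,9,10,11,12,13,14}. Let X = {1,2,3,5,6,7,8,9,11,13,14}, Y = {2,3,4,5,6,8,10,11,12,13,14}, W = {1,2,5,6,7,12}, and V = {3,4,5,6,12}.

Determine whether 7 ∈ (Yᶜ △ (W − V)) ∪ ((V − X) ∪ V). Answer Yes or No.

7 ∉ Y, so 7 ∈ Yᶜ
7 ∈ W and 7 ∉ V, so 7 ∈ W − V
7 ∈ Yᶜ and 7 ∈ (W − V), so 7 ∉ Yᶜ △ (W − V)
7 ∉ V and 7 ∈ X, so 7 ∉ V − X
7 ∉ (V − X) and 7 ∉ V, so 7 ∉ (V − X) ∪ V
7 ∉ (Yᶜ △ (W − V)) and 7 ∉ ((V − X) ∪ V), so 7 ∉ (Yᶜ △ (W − V)) ∪ ((V − X) ∪ V)

No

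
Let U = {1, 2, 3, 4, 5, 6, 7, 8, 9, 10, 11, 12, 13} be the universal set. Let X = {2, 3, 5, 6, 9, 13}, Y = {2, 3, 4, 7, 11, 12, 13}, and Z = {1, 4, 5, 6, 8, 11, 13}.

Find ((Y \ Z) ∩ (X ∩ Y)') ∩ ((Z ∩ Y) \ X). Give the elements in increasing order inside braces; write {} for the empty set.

Y \ Z = {2, 3, 7, 12}
X ∩ Y = {2, 3, 13}
(X ∩ Y)' = {1, 4, 5, 6, 7, 8, 9, 10, 11, 12}
(Y \ Z) ∩ (X ∩ Y)' = {7, 12}
Z ∩ Y = {4, 11, 13}
(Z ∩ Y) \ X = {4, 11}
((Y \ Z) ∩ (X ∩ Y)') ∩ ((Z ∩ Y) \ X) = {}

{}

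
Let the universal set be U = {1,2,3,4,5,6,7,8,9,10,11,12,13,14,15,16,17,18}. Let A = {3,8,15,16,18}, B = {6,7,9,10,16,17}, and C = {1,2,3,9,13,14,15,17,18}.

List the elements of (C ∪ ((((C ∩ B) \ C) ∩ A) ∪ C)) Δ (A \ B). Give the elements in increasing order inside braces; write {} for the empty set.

{1,2,8,9,13,14,17}

C ∩ B = {9,17}
(C ∩ B) \ C = {}
((C ∩ B) \ C) ∩ A = {}
(((C ∩ B) \ C) ∩ A) ∪ C = {1,2,3,9,13,14,15,17,18}
C ∪ ((((C ∩ B) \ C) ∩ A) ∪ C) = {1,2,3,9,13,14,15,17,18}
A \ B = {3,8,15,18}
(C ∪ ((((C ∩ B) \ C) ∩ A) ∪ C)) Δ (A \ B) = {1,2,8,9,13,14,17}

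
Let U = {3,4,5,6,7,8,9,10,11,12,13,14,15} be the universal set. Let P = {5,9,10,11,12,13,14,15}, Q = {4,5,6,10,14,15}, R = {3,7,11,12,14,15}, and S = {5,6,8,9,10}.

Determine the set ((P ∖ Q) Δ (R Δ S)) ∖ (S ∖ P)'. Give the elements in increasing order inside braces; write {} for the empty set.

P ∖ Q = {9,11,12,13}
R Δ S = {3,5,6,7,8,9,10,11,12,14,15}
(P ∖ Q) Δ (R Δ S) = {3,5,6,7,8,10,13,14,15}
S ∖ P = {6,8}
(S ∖ P)' = {3,4,5,7,9,10,11,12,13,14,15}
((P ∖ Q) Δ (R Δ S)) ∖ (S ∖ P)' = {6,8}

{6,8}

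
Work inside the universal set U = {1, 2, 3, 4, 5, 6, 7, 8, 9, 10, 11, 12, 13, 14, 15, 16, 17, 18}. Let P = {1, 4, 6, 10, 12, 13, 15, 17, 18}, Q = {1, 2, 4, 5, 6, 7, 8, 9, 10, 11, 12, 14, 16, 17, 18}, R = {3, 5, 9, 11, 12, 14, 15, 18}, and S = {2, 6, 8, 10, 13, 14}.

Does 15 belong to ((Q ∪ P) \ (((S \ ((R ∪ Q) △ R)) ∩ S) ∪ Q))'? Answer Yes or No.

No

15 ∉ Q and 15 ∈ P, so 15 ∈ Q ∪ P
15 ∈ R and 15 ∉ Q, so 15 ∈ R ∪ Q
15 ∈ (R ∪ Q) and 15 ∈ R, so 15 ∉ (R ∪ Q) △ R
15 ∉ S and 15 ∉ ((R ∪ Q) △ R), so 15 ∉ S \ ((R ∪ Q) △ R)
15 ∉ (S \ ((R ∪ Q) △ R)) and 15 ∉ S, so 15 ∉ (S \ ((R ∪ Q) △ R)) ∩ S
15 ∉ ((S \ ((R ∪ Q) △ R)) ∩ S) and 15 ∉ Q, so 15 ∉ ((S \ ((R ∪ Q) △ R)) ∩ S) ∪ Q
15 ∈ (Q ∪ P) and 15 ∉ (((S \ ((R ∪ Q) △ R)) ∩ S) ∪ Q), so 15 ∈ (Q ∪ P) \ (((S \ ((R ∪ Q) △ R)) ∩ S) ∪ Q)
15 ∉ ((Q ∪ P) \ (((S \ ((R ∪ Q) △ R)) ∩ S) ∪ Q))' since 15 ∈ ((Q ∪ P) \ (((S \ ((R ∪ Q) △ R)) ∩ S) ∪ Q))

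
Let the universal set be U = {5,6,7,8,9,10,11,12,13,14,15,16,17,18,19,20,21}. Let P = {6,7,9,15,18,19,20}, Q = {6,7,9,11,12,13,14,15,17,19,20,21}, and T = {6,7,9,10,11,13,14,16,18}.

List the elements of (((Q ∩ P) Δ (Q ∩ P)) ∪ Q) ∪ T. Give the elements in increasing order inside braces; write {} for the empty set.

{6,7,9,10,11,12,13,14,15,16,17,18,19,20,21}

Q ∩ P = {6,7,9,15,19,20}
(Q ∩ P) Δ (Q ∩ P) = {}
((Q ∩ P) Δ (Q ∩ P)) ∪ Q = {6,7,9,11,12,13,14,15,17,19,20,21}
(((Q ∩ P) Δ (Q ∩ P)) ∪ Q) ∪ T = {6,7,9,10,11,12,13,14,15,16,17,18,19,20,21}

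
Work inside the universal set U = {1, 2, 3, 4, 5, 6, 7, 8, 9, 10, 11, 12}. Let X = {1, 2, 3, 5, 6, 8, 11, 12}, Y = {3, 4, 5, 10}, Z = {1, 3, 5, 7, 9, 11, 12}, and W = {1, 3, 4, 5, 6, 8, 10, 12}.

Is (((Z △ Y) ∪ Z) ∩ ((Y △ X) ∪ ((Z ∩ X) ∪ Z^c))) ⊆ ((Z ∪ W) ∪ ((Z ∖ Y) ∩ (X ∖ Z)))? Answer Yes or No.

Z △ Y = {1, 4, 7, 9, 10, 11, 12}
(Z △ Y) ∪ Z = {1, 3, 4, 5, 7, 9, 10, 11, 12}
Y △ X = {1, 2, 4, 6, 8, 10, 11, 12}
Z ∩ X = {1, 3, 5, 11, 12}
Z^c = {2, 4, 6, 8, 10}
(Z ∩ X) ∪ Z^c = {1, 2, 3, 4, 5, 6, 8, 10, 11, 12}
(Y △ X) ∪ ((Z ∩ X) ∪ Z^c) = {1, 2, 3, 4, 5, 6, 8, 10, 11, 12}
((Z △ Y) ∪ Z) ∩ ((Y △ X) ∪ ((Z ∩ X) ∪ Z^c)) = {1, 3, 4, 5, 10, 11, 12}
Z ∪ W = {1, 3, 4, 5, 6, 7, 8, 9, 10, 11, 12}
Z ∖ Y = {1, 7, 9, 11, 12}
X ∖ Z = {2, 6, 8}
(Z ∖ Y) ∩ (X ∖ Z) = {}
(Z ∪ W) ∪ ((Z ∖ Y) ∩ (X ∖ Z)) = {1, 3, 4, 5, 6, 7, 8, 9, 10, 11, 12}
Every element of {1, 3, 4, 5, 10, 11, 12} is in {1, 3, 4, 5, 6, 7, 8, 9, 10, 11, 12}, so ((Z △ Y) ∪ Z) ∩ ((Y △ X) ∪ ((Z ∩ X) ∪ Z^c)) ⊆ (Z ∪ W) ∪ ((Z ∖ Y) ∩ (X ∖ Z)).

Yes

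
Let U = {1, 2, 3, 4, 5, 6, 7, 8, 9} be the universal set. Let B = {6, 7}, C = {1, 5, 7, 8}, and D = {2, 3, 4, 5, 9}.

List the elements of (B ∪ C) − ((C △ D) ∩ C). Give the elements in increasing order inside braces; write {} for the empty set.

B ∪ C = {1, 5, 6, 7, 8}
C △ D = {1, 2, 3, 4, 7, 8, 9}
(C △ D) ∩ C = {1, 7, 8}
(B ∪ C) − ((C △ D) ∩ C) = {5, 6}

{5, 6}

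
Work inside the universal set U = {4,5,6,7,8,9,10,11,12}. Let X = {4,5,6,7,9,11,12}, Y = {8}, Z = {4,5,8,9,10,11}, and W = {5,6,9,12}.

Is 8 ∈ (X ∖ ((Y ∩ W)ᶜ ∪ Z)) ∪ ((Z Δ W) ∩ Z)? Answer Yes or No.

Yes

8 ∈ Y and 8 ∉ W, so 8 ∉ Y ∩ W
8 ∈ (Y ∩ W)ᶜ since 8 ∉ (Y ∩ W)
8 ∈ (Y ∩ W)ᶜ and 8 ∈ Z, so 8 ∈ (Y ∩ W)ᶜ ∪ Z
8 ∉ X and 8 ∈ ((Y ∩ W)ᶜ ∪ Z), so 8 ∉ X ∖ ((Y ∩ W)ᶜ ∪ Z)
8 ∈ Z and 8 ∉ W, so 8 ∈ Z Δ W
8 ∈ (Z Δ W) and 8 ∈ Z, so 8 ∈ (Z Δ W) ∩ Z
8 ∉ (X ∖ ((Y ∩ W)ᶜ ∪ Z)) and 8 ∈ ((Z Δ W) ∩ Z), so 8 ∈ (X ∖ ((Y ∩ W)ᶜ ∪ Z)) ∪ ((Z Δ W) ∩ Z)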